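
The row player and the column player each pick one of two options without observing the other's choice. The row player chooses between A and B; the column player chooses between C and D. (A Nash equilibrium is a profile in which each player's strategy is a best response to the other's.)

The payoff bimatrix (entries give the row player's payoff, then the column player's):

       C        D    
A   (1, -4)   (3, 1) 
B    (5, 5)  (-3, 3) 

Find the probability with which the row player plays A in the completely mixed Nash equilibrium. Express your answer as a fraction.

Let x be the probability that the row player plays A. In a completely mixed equilibrium, the column player must be indifferent between C and D.
The column player's expected payoff from C is −4x + 5(1−x); from D it is x + 3(1−x).
Setting these equal: −9x + 5 = −2x + 3, so x = 2/7.

2/7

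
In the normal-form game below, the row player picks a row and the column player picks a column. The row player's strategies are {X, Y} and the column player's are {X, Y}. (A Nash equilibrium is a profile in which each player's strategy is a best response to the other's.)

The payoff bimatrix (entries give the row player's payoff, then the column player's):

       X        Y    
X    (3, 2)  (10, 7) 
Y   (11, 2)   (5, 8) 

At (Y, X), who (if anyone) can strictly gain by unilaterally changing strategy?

The column player

The row player at (Y, X) earns 11; deviating to X yields 3 — not better.
The column player earns 2; deviating to Y yields 8 — a strict improvement.
Only the column player has a strictly profitable deviation.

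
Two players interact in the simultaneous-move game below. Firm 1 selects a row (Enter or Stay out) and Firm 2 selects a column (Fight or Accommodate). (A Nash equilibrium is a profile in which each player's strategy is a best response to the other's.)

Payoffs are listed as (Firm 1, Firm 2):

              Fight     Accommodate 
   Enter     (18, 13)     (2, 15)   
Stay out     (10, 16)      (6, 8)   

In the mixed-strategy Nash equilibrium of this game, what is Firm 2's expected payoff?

68/5

First find x, the probability Firm 1 plays Enter, from Firm 2's indifference between Fight and Accommodate: 13x + 16(1−x) = 15x + 8(1−x), giving x = 4/5.
Since Firm 2 is indifferent in equilibrium, Firm 2's expected payoff equals the payoff from either column against (4/5, 1/5). Using Fight: 13(4/5) + 16(1/5) = 68/5.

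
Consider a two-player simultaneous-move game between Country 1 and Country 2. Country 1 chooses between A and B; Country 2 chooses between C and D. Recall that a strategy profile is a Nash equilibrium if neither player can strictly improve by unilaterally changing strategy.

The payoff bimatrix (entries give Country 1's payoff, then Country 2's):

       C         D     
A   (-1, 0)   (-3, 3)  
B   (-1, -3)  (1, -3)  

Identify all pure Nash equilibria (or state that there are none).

(A, C): Country 2 prefers D (3 > 0) — not an equilibrium.
(A, D): Country 1 prefers B (1 > -3) — not an equilibrium.
(B, C): Country 1 gets -1 ≥ -1 from A, and Country 2 gets -3 ≥ -3 from D — Nash equilibrium.
(B, D): Country 1 gets 1 ≥ -3 from A, and Country 2 gets -3 ≥ -3 from C — Nash equilibrium.

(B, C) and (B, D)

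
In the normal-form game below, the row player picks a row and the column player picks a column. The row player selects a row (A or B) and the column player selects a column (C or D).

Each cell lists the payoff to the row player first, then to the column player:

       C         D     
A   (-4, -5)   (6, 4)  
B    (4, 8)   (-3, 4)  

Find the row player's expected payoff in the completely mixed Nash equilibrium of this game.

12/17

First find q, the probability the column player plays C, from the row player's indifference between A and B: −4q + 6(1−q) = 4q − 3(1−q), giving q = 9/17.
Since the row player is indifferent in equilibrium, the row player's expected payoff equals the payoff from either row against (9/17, 8/17). Using A: −4(9/17) + 6(8/17) = 12/17.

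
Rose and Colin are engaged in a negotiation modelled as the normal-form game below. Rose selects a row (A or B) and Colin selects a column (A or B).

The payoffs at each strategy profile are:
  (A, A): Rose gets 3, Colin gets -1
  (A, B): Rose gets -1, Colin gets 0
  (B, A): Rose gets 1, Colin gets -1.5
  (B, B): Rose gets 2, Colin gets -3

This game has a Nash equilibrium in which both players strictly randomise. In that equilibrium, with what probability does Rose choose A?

3/5

Let p be the probability that Rose plays A. In a completely mixed equilibrium, Colin must be indifferent between A and B.
Colin's expected payoff from A is −p − 1.5(1−p); from B it is −3(1−p).
Setting these equal: 0.5p − 1.5 = 3p − 3, so p = 3/5.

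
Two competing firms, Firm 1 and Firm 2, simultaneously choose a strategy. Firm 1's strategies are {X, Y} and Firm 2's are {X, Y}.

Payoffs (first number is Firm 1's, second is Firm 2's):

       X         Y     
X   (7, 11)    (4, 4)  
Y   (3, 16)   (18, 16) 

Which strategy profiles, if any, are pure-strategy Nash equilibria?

(X, X) and (Y, Y)

(X, X): Firm 1 gets 7 ≥ 3 from Y, and Firm 2 gets 11 ≥ 4 from Y — Nash equilibrium.
(X, Y): Firm 1 prefers Y (18 > 4); Firm 2 prefers X (11 > 4) — not an equilibrium.
(Y, X): Firm 1 prefers X (7 > 3) — not an equilibrium.
(Y, Y): Firm 1 gets 18 ≥ 4 from X, and Firm 2 gets 16 ≥ 16 from X — Nash equilibrium.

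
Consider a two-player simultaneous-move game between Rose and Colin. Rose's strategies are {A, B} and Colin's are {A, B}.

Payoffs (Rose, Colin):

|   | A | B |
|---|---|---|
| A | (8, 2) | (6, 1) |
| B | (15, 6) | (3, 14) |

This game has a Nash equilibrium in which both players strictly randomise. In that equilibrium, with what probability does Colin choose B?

7/10

Let q be the probability that Colin plays A. In a completely mixed equilibrium, Rose must be indifferent between A and B.
Rose's expected payoff from A is 8q + 6(1−q); from B it is 15q + 3(1−q).
Setting these equal: 2q + 6 = 12q + 3, so q = 3/10.
Therefore Colin plays B with probability 1 − 3/10 = 7/10.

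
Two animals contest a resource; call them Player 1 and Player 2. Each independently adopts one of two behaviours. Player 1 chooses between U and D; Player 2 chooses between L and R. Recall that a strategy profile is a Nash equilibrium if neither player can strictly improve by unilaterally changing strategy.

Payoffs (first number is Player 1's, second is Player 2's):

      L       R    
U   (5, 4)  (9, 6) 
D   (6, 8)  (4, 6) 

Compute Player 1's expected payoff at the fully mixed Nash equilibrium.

17/3

First find y, the probability Player 2 plays L, from Player 1's indifference between U and D: 5y + 9(1−y) = 6y + 4(1−y), giving y = 5/6.
Since Player 1 is indifferent in equilibrium, Player 1's expected payoff equals the payoff from either row against (5/6, 1/6). Using U: 5(5/6) + 9(1/6) = 17/3.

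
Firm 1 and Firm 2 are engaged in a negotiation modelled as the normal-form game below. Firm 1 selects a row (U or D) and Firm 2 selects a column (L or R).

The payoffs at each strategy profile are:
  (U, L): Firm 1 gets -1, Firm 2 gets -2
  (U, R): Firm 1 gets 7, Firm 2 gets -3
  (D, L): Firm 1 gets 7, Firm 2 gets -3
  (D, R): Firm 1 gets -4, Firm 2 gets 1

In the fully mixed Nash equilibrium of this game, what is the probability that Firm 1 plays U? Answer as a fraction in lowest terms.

4/5

Let x be the probability that Firm 1 plays U. In a completely mixed equilibrium, Firm 2 must be indifferent between L and R.
Firm 2's expected payoff from L is −2x − 3(1−x); from R it is −3x + (1−x).
Setting these equal: x − 3 = −4x + 1, so x = 4/5.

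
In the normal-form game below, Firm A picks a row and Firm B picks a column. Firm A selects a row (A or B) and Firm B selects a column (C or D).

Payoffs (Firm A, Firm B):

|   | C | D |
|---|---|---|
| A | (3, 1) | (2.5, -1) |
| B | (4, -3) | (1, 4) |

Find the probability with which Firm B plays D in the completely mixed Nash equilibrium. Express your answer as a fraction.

2/5

Let c be the probability that Firm B plays C. In a completely mixed equilibrium, Firm A must be indifferent between A and B.
Firm A's expected payoff from A is 3c + 2.5(1−c); from B it is 4c + (1−c).
Setting these equal: 0.5c + 2.5 = 3c + 1, so c = 3/5.
Therefore Firm B plays D with probability 1 − 3/5 = 2/5.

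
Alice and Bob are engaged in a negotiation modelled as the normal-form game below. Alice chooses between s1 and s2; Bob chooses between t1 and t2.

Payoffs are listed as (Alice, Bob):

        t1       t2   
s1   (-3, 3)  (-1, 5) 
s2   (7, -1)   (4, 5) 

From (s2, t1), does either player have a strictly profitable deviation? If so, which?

Alice at (s2, t1) earns 7; deviating to s1 yields -3 — not better.
Bob earns -1; deviating to t2 yields 5 — a strict improvement.
Only Bob has a strictly profitable deviation.

Bob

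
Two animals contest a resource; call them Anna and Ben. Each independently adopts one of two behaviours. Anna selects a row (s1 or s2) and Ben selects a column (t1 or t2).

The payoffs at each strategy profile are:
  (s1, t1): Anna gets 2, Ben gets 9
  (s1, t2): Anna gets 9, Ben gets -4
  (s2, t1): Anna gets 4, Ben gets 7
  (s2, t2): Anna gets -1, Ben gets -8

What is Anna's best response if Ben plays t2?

Against t2, Anna earns 9 from s1 and -1 from s2.
So s1 is the best response.

s1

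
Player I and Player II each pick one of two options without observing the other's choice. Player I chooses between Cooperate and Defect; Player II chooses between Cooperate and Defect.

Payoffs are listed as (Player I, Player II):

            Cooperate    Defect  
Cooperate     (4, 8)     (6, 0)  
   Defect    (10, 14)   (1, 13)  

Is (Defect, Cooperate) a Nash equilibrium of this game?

At (Defect, Cooperate), Player I earns 10; switching to Cooperate would give 4, so Player I has no profitable deviation.
Player II earns 14; switching to Defect would give 13, so Player II has no profitable deviation.
Neither player can gain by a unilateral deviation, so this profile is a Nash equilibrium.

Yes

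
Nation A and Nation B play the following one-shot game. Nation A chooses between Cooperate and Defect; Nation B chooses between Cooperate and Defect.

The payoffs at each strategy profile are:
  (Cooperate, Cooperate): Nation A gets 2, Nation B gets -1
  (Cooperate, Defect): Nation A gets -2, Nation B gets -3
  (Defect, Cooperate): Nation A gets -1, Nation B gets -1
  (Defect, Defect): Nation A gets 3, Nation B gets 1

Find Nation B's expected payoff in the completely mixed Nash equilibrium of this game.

-1

First find x, the probability Nation A plays Cooperate, from Nation B's indifference between Cooperate and Defect: −x − (1−x) = −3x + (1−x), giving x = 1/2.
Since Nation B is indifferent in equilibrium, Nation B's expected payoff equals the payoff from either column against (1/2, 1/2). Using Cooperate: −(1/2) − (1/2) = -1.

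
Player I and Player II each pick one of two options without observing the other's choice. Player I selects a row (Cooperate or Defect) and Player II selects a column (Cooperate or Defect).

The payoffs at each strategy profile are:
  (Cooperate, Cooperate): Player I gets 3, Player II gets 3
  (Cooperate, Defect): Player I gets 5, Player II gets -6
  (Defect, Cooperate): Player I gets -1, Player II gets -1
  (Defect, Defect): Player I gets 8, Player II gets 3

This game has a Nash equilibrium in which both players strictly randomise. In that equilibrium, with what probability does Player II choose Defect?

Let y be the probability that Player II plays Cooperate. In a completely mixed equilibrium, Player I must be indifferent between Cooperate and Defect.
Player I's expected payoff from Cooperate is 3y + 5(1−y); from Defect it is −y + 8(1−y).
Setting these equal: −2y + 5 = −9y + 8, so y = 3/7.
Therefore Player II plays Defect with probability 1 − 3/7 = 4/7.

4/7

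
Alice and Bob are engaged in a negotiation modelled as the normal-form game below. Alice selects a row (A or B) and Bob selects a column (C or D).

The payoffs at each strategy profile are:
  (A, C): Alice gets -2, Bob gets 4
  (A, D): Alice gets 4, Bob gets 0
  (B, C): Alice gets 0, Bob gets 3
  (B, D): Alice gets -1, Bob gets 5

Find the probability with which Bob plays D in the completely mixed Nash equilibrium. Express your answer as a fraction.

2/7

Let q be the probability that Bob plays C. In a completely mixed equilibrium, Alice must be indifferent between A and B.
Alice's expected payoff from A is −2q + 4(1−q); from B it is −(1−q).
Setting these equal: −6q + 4 = q − 1, so q = 5/7.
Therefore Bob plays D with probability 1 − 5/7 = 2/7.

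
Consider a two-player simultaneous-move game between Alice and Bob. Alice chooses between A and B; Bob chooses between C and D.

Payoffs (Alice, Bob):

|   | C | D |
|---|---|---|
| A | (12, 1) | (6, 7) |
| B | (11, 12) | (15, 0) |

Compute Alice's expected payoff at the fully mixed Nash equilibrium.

57/5

First find q, the probability Bob plays C, from Alice's indifference between A and B: 12q + 6(1−q) = 11q + 15(1−q), giving q = 9/10.
Since Alice is indifferent in equilibrium, Alice's expected payoff equals the payoff from either row against (9/10, 1/10). Using A: 12(9/10) + 6(1/10) = 57/5.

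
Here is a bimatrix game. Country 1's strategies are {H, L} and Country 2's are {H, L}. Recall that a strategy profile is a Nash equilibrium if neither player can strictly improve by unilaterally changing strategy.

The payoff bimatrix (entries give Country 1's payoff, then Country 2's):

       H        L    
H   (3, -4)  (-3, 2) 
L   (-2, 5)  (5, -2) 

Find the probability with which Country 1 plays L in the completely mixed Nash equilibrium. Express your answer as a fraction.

6/13

Let x be the probability that Country 1 plays H. In a completely mixed equilibrium, Country 2 must be indifferent between H and L.
Country 2's expected payoff from H is −4x + 5(1−x); from L it is 2x − 2(1−x).
Setting these equal: −9x + 5 = 4x − 2, so x = 7/13.
Therefore Country 1 plays L with probability 1 − 7/13 = 6/13.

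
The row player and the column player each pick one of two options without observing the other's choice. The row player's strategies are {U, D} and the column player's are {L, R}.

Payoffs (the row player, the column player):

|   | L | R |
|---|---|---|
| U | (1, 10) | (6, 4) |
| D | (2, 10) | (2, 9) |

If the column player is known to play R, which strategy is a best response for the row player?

Against R, the row player earns 6 from U and 2 from D.
So U is the best response.

U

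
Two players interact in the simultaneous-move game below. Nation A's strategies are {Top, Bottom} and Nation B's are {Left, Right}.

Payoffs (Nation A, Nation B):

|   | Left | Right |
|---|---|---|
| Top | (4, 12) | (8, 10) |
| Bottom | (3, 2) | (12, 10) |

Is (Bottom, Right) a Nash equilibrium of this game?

At (Bottom, Right), Nation A earns 12; switching to Top would give 8, so Nation A has no profitable deviation.
Nation B earns 10; switching to Left would give 2, so Nation B has no profitable deviation.
Neither player can gain by a unilateral deviation, so this profile is a Nash equilibrium.

Yes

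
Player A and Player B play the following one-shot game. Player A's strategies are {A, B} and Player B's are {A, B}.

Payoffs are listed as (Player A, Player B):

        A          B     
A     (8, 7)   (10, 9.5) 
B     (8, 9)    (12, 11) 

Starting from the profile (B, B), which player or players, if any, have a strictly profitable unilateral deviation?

Player A at (B, B) earns 12; deviating to A yields 10 — not better.
Player B earns 11; deviating to A yields 9 — not better.
Neither player can strictly improve; the profile is a Nash equilibrium.

Neither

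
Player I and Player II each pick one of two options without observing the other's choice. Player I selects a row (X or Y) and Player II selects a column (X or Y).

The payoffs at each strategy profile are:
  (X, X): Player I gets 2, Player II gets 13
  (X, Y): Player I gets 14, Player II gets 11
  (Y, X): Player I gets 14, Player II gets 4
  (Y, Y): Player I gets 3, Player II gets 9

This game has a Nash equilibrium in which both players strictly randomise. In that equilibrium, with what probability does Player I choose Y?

Let r be the probability that Player I plays X. In a completely mixed equilibrium, Player II must be indifferent between X and Y.
Player II's expected payoff from X is 13r + 4(1−r); from Y it is 11r + 9(1−r).
Setting these equal: 9r + 4 = 2r + 9, so r = 5/7.
Therefore Player I plays Y with probability 1 − 5/7 = 2/7.

2/7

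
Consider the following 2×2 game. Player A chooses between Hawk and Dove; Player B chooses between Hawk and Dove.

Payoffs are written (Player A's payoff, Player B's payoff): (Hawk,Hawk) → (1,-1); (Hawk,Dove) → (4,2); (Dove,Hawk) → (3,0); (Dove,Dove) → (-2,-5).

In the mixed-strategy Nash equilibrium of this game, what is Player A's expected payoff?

7/4

First find y, the probability Player B plays Hawk, from Player A's indifference between Hawk and Dove: y + 4(1−y) = 3y − 2(1−y), giving y = 3/4.
Since Player A is indifferent in equilibrium, Player A's expected payoff equals the payoff from either row against (3/4, 1/4). Using Hawk: (3/4) + 4(1/4) = 7/4.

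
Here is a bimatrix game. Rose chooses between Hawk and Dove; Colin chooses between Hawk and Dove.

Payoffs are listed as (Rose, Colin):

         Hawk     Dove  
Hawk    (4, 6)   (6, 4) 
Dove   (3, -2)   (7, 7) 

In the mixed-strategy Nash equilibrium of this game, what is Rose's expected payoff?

5

First find q, the probability Colin plays Hawk, from Rose's indifference between Hawk and Dove: 4q + 6(1−q) = 3q + 7(1−q), giving q = 1/2.
Since Rose is indifferent in equilibrium, Rose's expected payoff equals the payoff from either row against (1/2, 1/2). Using Hawk: 4(1/2) + 6(1/2) = 5.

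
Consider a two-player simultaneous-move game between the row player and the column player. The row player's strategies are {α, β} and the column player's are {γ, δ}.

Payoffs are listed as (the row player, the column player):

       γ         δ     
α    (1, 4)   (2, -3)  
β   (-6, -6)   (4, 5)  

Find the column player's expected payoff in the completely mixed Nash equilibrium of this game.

First find x, the probability the row player plays α, from the column player's indifference between γ and δ: 4x − 6(1−x) = −3x + 5(1−x), giving x = 11/18.
Since the column player is indifferent in equilibrium, the column player's expected payoff equals the payoff from either column against (11/18, 7/18). Using γ: 4(11/18) − 6(7/18) = 1/9.

1/9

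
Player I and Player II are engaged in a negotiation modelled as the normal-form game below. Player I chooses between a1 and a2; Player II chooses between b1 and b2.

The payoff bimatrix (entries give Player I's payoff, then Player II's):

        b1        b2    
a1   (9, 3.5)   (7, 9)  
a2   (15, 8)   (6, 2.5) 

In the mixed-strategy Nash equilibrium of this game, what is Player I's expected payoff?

51/7

First find q, the probability Player II plays b1, from Player I's indifference between a1 and a2: 9q + 7(1−q) = 15q + 6(1−q), giving q = 1/7.
Since Player I is indifferent in equilibrium, Player I's expected payoff equals the payoff from either row against (1/7, 6/7). Using a1: 9(1/7) + 7(6/7) = 51/7.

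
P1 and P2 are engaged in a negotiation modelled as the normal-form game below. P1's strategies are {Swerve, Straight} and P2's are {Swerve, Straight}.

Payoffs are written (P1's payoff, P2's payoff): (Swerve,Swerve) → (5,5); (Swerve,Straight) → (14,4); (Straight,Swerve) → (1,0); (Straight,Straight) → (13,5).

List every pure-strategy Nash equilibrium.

(Swerve, Swerve)

(Swerve, Swerve): P1 gets 5 ≥ 1 from Straight, and P2 gets 5 ≥ 4 from Straight — Nash equilibrium.
(Swerve, Straight): P2 prefers Swerve (5 > 4) — not an equilibrium.
(Straight, Swerve): P1 prefers Swerve (5 > 1); P2 prefers Straight (5 > 0) — not an equilibrium.
(Straight, Straight): P1 prefers Swerve (14 > 13) — not an equilibrium.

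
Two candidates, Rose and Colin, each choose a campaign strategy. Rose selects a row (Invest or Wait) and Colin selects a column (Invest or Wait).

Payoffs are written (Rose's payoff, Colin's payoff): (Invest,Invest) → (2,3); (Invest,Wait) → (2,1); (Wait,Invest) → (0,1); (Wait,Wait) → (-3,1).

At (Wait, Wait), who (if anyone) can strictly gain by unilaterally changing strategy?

Rose

Rose at (Wait, Wait) earns -3; deviating to Invest yields 2 — a strict improvement.
Colin earns 1; deviating to Invest yields 1 — not better.
Only Rose has a strictly profitable deviation.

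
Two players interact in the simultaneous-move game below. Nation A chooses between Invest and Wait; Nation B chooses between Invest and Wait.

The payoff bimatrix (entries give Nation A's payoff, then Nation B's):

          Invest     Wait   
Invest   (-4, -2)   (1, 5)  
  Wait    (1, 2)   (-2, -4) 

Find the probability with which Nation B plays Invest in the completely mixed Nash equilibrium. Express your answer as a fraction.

3/8

Let c be the probability that Nation B plays Invest. In a completely mixed equilibrium, Nation A must be indifferent between Invest and Wait.
Nation A's expected payoff from Invest is −4c + (1−c); from Wait it is c − 2(1−c).
Setting these equal: −5c + 1 = 3c − 2, so c = 3/8.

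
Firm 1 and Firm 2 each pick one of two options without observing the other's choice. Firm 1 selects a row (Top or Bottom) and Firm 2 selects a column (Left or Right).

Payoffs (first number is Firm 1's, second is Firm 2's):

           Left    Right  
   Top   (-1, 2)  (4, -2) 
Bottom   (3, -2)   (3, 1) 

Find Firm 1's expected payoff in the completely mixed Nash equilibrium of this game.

3

First find y, the probability Firm 2 plays Left, from Firm 1's indifference between Top and Bottom: −y + 4(1−y) = 3y + 3(1−y), giving y = 1/5.
Since Firm 1 is indifferent in equilibrium, Firm 1's expected payoff equals the payoff from either row against (1/5, 4/5). Using Top: −(1/5) + 4(4/5) = 3.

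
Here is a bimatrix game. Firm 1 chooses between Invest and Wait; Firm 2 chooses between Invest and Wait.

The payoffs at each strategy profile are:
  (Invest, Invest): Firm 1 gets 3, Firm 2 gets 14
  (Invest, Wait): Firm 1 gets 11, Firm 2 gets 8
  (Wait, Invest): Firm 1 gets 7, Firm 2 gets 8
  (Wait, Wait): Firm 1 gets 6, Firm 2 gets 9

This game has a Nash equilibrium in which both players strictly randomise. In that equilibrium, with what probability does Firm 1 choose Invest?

Let p be the probability that Firm 1 plays Invest. In a completely mixed equilibrium, Firm 2 must be indifferent between Invest and Wait.
Firm 2's expected payoff from Invest is 14p + 8(1−p); from Wait it is 8p + 9(1−p).
Setting these equal: 6p + 8 = −p + 9, so p = 1/7.

1/7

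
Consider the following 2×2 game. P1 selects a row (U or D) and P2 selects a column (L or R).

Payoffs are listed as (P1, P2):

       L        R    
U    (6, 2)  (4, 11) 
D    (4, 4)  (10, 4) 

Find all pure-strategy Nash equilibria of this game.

(U, L): P2 prefers R (11 > 2) — not an equilibrium.
(U, R): P1 prefers D (10 > 4) — not an equilibrium.
(D, L): P1 prefers U (6 > 4) — not an equilibrium.
(D, R): P1 gets 10 ≥ 4 from U, and P2 gets 4 ≥ 4 from L — Nash equilibrium.

(D, R)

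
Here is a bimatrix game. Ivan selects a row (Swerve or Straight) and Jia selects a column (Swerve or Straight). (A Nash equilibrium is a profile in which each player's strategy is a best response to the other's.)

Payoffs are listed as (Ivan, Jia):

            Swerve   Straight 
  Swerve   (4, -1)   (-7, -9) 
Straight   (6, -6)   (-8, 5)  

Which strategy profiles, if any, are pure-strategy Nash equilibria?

(Swerve, Swerve): Ivan prefers Straight (6 > 4) — not an equilibrium.
(Swerve, Straight): Jia prefers Swerve (-1 > -9) — not an equilibrium.
(Straight, Swerve): Jia prefers Straight (5 > -6) — not an equilibrium.
(Straight, Straight): Ivan prefers Swerve (-7 > -8) — not an equilibrium.

none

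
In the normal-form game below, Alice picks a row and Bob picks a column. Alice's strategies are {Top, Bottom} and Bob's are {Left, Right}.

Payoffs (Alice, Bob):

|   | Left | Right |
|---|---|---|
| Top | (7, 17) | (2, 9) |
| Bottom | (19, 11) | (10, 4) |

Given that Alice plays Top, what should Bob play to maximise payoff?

Left

Against Top, Bob earns 17 from Left and 9 from Right.
So Left is the best response.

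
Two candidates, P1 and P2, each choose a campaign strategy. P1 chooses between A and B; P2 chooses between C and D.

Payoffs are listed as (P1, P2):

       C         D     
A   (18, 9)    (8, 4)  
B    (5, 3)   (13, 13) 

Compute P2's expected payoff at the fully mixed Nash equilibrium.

7

First find x, the probability P1 plays A, from P2's indifference between C and D: 9x + 3(1−x) = 4x + 13(1−x), giving x = 2/3.
Since P2 is indifferent in equilibrium, P2's expected payoff equals the payoff from either column against (2/3, 1/3). Using C: 9(2/3) + 3(1/3) = 7.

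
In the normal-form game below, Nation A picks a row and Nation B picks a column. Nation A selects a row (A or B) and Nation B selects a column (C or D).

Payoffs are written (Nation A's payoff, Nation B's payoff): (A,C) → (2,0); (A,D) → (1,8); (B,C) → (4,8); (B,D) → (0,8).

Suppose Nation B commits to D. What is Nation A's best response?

A

Against D, Nation A earns 1 from A and 0 from B.
So A is the best response.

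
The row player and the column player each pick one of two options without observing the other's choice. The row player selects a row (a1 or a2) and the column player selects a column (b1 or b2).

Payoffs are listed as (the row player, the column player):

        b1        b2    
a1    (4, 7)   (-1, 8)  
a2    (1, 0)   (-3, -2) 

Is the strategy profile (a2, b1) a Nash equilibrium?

No

At (a2, b1), the row player earns 1; switching to a1 would give 4, so the row player would deviate.
The column player earns 0; switching to b2 would give -2, so the column player has no profitable deviation.
Since at least one player can profitably deviate, this is not a Nash equilibrium.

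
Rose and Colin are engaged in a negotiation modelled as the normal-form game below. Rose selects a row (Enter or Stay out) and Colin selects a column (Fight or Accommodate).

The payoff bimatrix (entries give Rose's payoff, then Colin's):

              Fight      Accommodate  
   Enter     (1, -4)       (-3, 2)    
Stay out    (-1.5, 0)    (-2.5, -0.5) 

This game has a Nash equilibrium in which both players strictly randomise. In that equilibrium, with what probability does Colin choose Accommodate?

5/6

Let q be the probability that Colin plays Fight. In a completely mixed equilibrium, Rose must be indifferent between Enter and Stay out.
Rose's expected payoff from Enter is q − 3(1−q); from Stay out it is −1.5q − 2.5(1−q).
Setting these equal: 4q − 3 = q − 2.5, so q = 1/6.
Therefore Colin plays Accommodate with probability 1 − 1/6 = 5/6.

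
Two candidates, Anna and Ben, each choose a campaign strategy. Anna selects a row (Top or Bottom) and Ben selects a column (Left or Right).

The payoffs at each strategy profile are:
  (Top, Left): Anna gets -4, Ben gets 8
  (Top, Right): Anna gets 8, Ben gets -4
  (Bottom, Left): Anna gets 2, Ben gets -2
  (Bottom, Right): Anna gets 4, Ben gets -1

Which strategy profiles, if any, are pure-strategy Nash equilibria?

none

(Top, Left): Anna prefers Bottom (2 > -4) — not an equilibrium.
(Top, Right): Ben prefers Left (8 > -4) — not an equilibrium.
(Bottom, Left): Ben prefers Right (-1 > -2) — not an equilibrium.
(Bottom, Right): Anna prefers Top (8 > 4) — not an equilibrium.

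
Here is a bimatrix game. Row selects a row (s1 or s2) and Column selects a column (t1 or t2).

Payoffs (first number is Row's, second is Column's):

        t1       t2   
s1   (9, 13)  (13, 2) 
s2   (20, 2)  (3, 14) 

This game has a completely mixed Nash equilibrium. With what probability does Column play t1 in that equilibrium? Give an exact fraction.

Let q be the probability that Column plays t1. In a completely mixed equilibrium, Row must be indifferent between s1 and s2.
Row's expected payoff from s1 is 9q + 13(1−q); from s2 it is 20q + 3(1−q).
Setting these equal: −4q + 13 = 17q + 3, so q = 10/21.

10/21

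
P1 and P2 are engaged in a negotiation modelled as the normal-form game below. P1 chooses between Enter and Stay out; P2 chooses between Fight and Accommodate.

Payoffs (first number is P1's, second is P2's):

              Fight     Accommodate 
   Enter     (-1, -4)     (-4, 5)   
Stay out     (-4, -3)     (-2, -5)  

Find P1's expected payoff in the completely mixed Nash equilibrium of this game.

-14/5

First find y, the probability P2 plays Fight, from P1's indifference between Enter and Stay out: −y − 4(1−y) = −4y − 2(1−y), giving y = 2/5.
Since P1 is indifferent in equilibrium, P1's expected payoff equals the payoff from either row against (2/5, 3/5). Using Enter: −(2/5) − 4(3/5) = -14/5.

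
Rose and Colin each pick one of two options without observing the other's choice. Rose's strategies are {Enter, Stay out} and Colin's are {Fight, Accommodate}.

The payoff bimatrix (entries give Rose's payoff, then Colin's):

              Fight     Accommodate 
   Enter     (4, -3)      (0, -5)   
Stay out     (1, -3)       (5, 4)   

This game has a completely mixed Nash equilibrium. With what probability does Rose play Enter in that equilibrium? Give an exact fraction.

Let x be the probability that Rose plays Enter. In a completely mixed equilibrium, Colin must be indifferent between Fight and Accommodate.
Colin's expected payoff from Fight is −3x − 3(1−x); from Accommodate it is −5x + 4(1−x).
Setting these equal: -3 = −9x + 4, so x = 7/9.

7/9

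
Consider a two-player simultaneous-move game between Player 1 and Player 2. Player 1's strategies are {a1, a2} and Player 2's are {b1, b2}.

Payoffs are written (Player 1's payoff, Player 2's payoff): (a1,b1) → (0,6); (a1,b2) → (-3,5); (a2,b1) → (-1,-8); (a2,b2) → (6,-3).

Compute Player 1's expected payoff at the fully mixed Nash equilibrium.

First find y, the probability Player 2 plays b1, from Player 1's indifference between a1 and a2: −3(1−y) = −y + 6(1−y), giving y = 9/10.
Since Player 1 is indifferent in equilibrium, Player 1's expected payoff equals the payoff from either row against (9/10, 1/10). Using a1: −3(1/10) = -3/10.

-3/10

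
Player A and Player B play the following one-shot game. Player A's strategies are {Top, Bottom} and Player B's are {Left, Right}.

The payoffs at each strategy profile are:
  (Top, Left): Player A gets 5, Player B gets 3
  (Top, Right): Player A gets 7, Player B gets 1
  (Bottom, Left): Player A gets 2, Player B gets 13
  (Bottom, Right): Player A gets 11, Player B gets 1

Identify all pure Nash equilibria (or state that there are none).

(Top, Left)

(Top, Left): Player A gets 5 ≥ 2 from Bottom, and Player B gets 3 ≥ 1 from Right — Nash equilibrium.
(Top, Right): Player A prefers Bottom (11 > 7); Player B prefers Left (3 > 1) — not an equilibrium.
(Bottom, Left): Player A prefers Top (5 > 2) — not an equilibrium.
(Bottom, Right): Player B prefers Left (13 > 1) — not an equilibrium.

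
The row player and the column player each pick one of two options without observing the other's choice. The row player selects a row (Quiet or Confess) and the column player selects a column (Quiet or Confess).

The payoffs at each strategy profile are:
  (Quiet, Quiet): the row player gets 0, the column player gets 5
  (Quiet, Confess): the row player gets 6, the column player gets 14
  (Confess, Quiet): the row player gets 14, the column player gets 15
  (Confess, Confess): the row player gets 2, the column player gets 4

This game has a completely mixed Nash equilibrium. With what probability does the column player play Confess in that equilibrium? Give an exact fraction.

Let y be the probability that the column player plays Quiet. In a completely mixed equilibrium, the row player must be indifferent between Quiet and Confess.
The row player's expected payoff from Quiet is 6(1−y); from Confess it is 14y + 2(1−y).
Setting these equal: −6y + 6 = 12y + 2, so y = 2/9.
Therefore the column player plays Confess with probability 1 − 2/9 = 7/9.

7/9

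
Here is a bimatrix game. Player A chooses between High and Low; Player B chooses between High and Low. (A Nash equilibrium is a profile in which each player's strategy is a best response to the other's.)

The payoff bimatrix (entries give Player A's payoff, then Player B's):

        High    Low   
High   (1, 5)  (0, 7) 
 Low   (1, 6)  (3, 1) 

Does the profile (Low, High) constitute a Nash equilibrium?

At (Low, High), Player A earns 1; switching to High would give 1, so Player A has no profitable deviation.
Player B earns 6; switching to Low would give 1, so Player B has no profitable deviation.
Neither player can gain by a unilateral deviation, so this profile is a Nash equilibrium.

Yes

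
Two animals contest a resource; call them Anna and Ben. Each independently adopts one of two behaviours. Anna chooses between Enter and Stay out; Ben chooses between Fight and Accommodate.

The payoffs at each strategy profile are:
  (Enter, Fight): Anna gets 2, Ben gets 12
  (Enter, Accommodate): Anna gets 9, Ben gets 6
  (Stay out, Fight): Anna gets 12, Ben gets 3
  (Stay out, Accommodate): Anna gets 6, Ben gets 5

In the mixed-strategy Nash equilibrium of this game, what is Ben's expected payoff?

First find x, the probability Anna plays Enter, from Ben's indifference between Fight and Accommodate: 12x + 3(1−x) = 6x + 5(1−x), giving x = 1/4.
Since Ben is indifferent in equilibrium, Ben's expected payoff equals the payoff from either column against (1/4, 3/4). Using Fight: 12(1/4) + 3(3/4) = 21/4.

21/4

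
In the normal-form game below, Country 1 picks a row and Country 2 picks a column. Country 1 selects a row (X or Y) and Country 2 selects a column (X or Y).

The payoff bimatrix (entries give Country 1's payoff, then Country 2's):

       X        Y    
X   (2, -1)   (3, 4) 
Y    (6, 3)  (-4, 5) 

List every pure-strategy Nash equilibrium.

(X, X): Country 1 prefers Y (6 > 2); Country 2 prefers Y (4 > -1) — not an equilibrium.
(X, Y): Country 1 gets 3 ≥ -4 from Y, and Country 2 gets 4 ≥ -1 from X — Nash equilibrium.
(Y, X): Country 2 prefers Y (5 > 3) — not an equilibrium.
(Y, Y): Country 1 prefers X (3 > -4) — not an equilibrium.

(X, Y)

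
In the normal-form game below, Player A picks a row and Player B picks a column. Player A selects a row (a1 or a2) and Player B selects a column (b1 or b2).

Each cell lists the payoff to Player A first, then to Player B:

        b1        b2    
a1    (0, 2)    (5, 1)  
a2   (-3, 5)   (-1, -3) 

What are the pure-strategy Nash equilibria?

(a1, b1): Player A gets 0 ≥ -3 from a2, and Player B gets 2 ≥ 1 from b2 — Nash equilibrium.
(a1, b2): Player B prefers b1 (2 > 1) — not an equilibrium.
(a2, b1): Player A prefers a1 (0 > -3) — not an equilibrium.
(a2, b2): Player A prefers a1 (5 > -1); Player B prefers b1 (5 > -3) — not an equilibrium.

(a1, b1)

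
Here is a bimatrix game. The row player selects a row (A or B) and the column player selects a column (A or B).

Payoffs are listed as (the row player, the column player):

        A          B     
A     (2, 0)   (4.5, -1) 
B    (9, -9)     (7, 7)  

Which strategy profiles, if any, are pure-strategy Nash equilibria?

(A, A): the row player prefers B (9 > 2) — not an equilibrium.
(A, B): the row player prefers B (7 > 4.5); the column player prefers A (0 > -1) — not an equilibrium.
(B, A): the column player prefers B (7 > -9) — not an equilibrium.
(B, B): the row player gets 7 ≥ 4.5 from A, and the column player gets 7 ≥ -9 from A — Nash equilibrium.

(B, B)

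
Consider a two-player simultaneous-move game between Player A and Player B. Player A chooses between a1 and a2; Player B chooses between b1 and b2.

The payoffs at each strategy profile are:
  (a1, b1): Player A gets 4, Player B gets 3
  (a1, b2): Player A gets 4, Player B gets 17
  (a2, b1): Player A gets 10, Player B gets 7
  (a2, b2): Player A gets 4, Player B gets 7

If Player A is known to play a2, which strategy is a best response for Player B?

Against a2, Player B earns 7 from b1 and 7 from b2.
So either strategy is a best response.

either — both b1 and b2 are best responses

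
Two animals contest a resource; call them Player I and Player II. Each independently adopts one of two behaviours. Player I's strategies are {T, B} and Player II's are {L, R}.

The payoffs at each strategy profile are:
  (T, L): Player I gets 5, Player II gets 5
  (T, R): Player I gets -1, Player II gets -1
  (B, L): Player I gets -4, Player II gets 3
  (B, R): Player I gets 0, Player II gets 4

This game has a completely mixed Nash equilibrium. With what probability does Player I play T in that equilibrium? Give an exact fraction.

1/7

Let p be the probability that Player I plays T. In a completely mixed equilibrium, Player II must be indifferent between L and R.
Player II's expected payoff from L is 5p + 3(1−p); from R it is −p + 4(1−p).
Setting these equal: 2p + 3 = −5p + 4, so p = 1/7.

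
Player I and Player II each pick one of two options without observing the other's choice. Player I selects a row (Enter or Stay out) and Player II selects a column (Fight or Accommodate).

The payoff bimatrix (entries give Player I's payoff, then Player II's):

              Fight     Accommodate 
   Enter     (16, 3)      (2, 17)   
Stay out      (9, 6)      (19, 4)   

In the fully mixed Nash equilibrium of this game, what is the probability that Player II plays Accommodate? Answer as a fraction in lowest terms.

7/24

Let q be the probability that Player II plays Fight. In a completely mixed equilibrium, Player I must be indifferent between Enter and Stay out.
Player I's expected payoff from Enter is 16q + 2(1−q); from Stay out it is 9q + 19(1−q).
Setting these equal: 14q + 2 = −10q + 19, so q = 17/24.
Therefore Player II plays Accommodate with probability 1 − 17/24 = 7/24.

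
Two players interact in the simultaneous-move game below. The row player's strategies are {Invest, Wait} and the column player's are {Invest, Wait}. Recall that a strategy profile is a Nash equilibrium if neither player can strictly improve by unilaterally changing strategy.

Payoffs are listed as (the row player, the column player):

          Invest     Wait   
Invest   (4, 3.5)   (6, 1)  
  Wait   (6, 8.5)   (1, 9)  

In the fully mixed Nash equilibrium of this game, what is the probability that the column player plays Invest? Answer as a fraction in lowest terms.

Let c be the probability that the column player plays Invest. In a completely mixed equilibrium, the row player must be indifferent between Invest and Wait.
The row player's expected payoff from Invest is 4c + 6(1−c); from Wait it is 6c + (1−c).
Setting these equal: −2c + 6 = 5c + 1, so c = 5/7.

5/7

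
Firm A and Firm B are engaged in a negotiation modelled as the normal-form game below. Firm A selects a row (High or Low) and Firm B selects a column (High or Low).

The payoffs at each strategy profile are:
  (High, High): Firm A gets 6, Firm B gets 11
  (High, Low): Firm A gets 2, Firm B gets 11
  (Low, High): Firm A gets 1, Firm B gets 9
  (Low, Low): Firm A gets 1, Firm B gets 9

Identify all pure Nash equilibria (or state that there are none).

(High, High): Firm A gets 6 ≥ 1 from Low, and Firm B gets 11 ≥ 11 from Low — Nash equilibrium.
(High, Low): Firm A gets 2 ≥ 1 from Low, and Firm B gets 11 ≥ 11 from High — Nash equilibrium.
(Low, High): Firm A prefers High (6 > 1) — not an equilibrium.
(Low, Low): Firm A prefers High (2 > 1) — not an equilibrium.

(High, High) and (High, Low)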